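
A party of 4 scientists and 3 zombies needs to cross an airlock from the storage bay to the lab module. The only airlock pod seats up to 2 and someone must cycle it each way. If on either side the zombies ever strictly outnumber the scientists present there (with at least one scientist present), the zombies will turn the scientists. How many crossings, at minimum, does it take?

Counting alone: each trip to the lab module takes at most 2 across and each return brings at least 1 back, so after t trips out (and t−1 returns) at most 2t − (t−1) of the 7 are across; that first reaches 7 at t = 6, so at least 11 crossings are needed.
The plan below uses exactly 11 crossings, so it is optimal:
1. 2 zombies → the lab module.  (the storage bay: 4S 1Z; the lab module: 0S 2Z)
2. 1 zombie ← the storage bay.  (the storage bay: 4S 2Z; the lab module: 0S 1Z)
3. 2 zombies → the lab module.  (the storage bay: 4S 0Z; the lab module: 0S 3Z)
4. 1 zombie ← the storage bay.  (the storage bay: 4S 1Z; the lab module: 0S 2Z)
5. 2 scientists → the lab module.  (the storage bay: 2S 1Z; the lab module: 2S 2Z)
6. 1 zombie ← the storage bay.  (the storage bay: 2S 2Z; the lab module: 2S 1Z)
7. 1 scientist and 1 zombie → the lab module.  (the storage bay: 1S 1Z; the lab module: 3S 2Z)
8. 1 scientist ← the storage bay.  (the storage bay: 2S 1Z; the lab module: 2S 2Z)
9. 1 scientist and 1 zombie → the lab module.  (the storage bay: 1S 0Z; the lab module: 3S 3Z)
10. 1 zombie ← the storage bay.  (the storage bay: 1S 1Z; the lab module: 3S 2Z)
11. 1 scientist and 1 zombie → the lab module.  (the storage bay: 0S 0Z; the lab module: 4S 3Z)

11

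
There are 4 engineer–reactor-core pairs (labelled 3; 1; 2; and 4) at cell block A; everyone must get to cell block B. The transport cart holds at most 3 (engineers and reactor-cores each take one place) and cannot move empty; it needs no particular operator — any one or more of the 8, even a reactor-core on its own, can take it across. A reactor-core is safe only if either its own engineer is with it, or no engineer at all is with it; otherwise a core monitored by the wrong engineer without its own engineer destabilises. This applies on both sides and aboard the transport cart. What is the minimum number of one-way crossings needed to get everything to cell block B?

Counting alone: each trip to cell block B takes at most 3 across and each return brings at least 1 back, so after t trips out (and t−1 returns) at most 3t − (t−1) of the 8 are across; that first reaches 8 at t = 4, so at least 7 crossings are needed.
The safety rule pushes this higher. Following every safe sequence of crossings, the most of the 8 that can be at cell block B as the transport cart arrives there on crossing 7 is 7 — never all 8.
So no plan with fewer than 9 crossings exists, and this one achieves 9:
1. engineer 3 and reactor-core 3 cross → cell block B.
2. engineer 3 crosses ← cell block A.
3. engineer 1, engineer 3, and reactor-core 1 cross → cell block B.
4. engineer 3 and reactor-core 3 cross ← cell block A.
5. engineer 2, engineer 3, and engineer 4 cross → cell block B.
6. reactor-core 1 crosses ← cell block A.
7. reactor-core 1 and reactor-core 3 cross → cell block B.
8. reactor-core 3 crosses ← cell block A.
9. reactor-core 2, reactor-core 3, and reactor-core 4 cross → cell block B.

9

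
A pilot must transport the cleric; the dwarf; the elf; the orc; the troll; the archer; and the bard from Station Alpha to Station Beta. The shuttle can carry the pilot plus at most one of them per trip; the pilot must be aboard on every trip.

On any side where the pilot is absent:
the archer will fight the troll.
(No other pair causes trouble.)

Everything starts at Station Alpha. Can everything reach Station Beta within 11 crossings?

No

Counting alone: the pilot can take at most 1 across per trip to Station Beta, so moving all 7 needs at least 7 loaded trips out, with a return between consecutive ones — at least 13 crossings.
Since 11 < 13, 11 crossings cannot be enough. (The shortest complete plan in fact takes 13:)
1. Pilot goes to Station Beta with the troll.  [Station Alpha: the archer, the bard, the cleric, the dwarf, the elf, the orc | Station Beta: the troll]
2. Pilot goes back to Station Alpha alone.  [Station Alpha: the archer, the bard, the cleric, the dwarf, the elf, the orc | Station Beta: the troll]
3. Pilot goes to Station Beta with the cleric.  [Station Alpha: the archer, the bard, the dwarf, the elf, the orc | Station Beta: the cleric, the troll]
4. Pilot goes back to Station Alpha alone.  [Station Alpha: the archer, the bard, the dwarf, the elf, the orc | Station Beta: the cleric, the troll]
5. Pilot goes to Station Beta with the dwarf.  [Station Alpha: the archer, the bard, the elf, the orc | Station Beta: the cleric, the dwarf, the troll]
6. Pilot goes back to Station Alpha alone.  [Station Alpha: the archer, the bard, the elf, the orc | Station Beta: the cleric, the dwarf, the troll]
7. Pilot goes to Station Beta with the elf.  [Station Alpha: the archer, the bard, the orc | Station Beta: the cleric, the dwarf, the elf, the troll]
8. Pilot goes back to Station Alpha alone.  [Station Alpha: the archer, the bard, the orc | Station Beta: the cleric, the dwarf, the elf, the troll]
9. Pilot goes to Station Beta with the orc.  [Station Alpha: the archer, the bard | Station Beta: the cleric, the dwarf, the elf, the orc, the troll]
10. Pilot goes back to Station Alpha alone.  [Station Alpha: the archer, the bard | Station Beta: the cleric, the dwarf, the elf, the orc, the troll]
11. Pilot goes to Station Beta with the bard.  [Station Alpha: the archer | Station Beta: the bard, the cleric, the dwarf, the elf, the orc, the troll]
12. Pilot goes back to Station Alpha alone.  [Station Alpha: the archer | Station Beta: the bard, the cleric, the dwarf, the elf, the orc, the troll]
13. Pilot goes to Station Beta with the archer.  [Station Alpha: — | Station Beta: the archer, the bard, the cleric, the dwarf, the elf, the orc, the troll]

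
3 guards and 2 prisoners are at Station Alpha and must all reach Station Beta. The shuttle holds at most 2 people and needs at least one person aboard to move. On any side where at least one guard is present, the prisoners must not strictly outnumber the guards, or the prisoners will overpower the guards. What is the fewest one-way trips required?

Counting alone: each trip to Station Beta takes at most 2 across and each return brings at least 1 back, so after t trips out (and t−1 returns) at most 2t − (t−1) of the 5 are across; that first reaches 5 at t = 4, so at least 7 crossings are needed.
The plan below uses exactly 7 crossings, so it is optimal:
1. 2 prisoners → Station Beta.  (Station Alpha: 3G 0P; Station Beta: 0G 2P)
2. 1 prisoner ← Station Alpha.  (Station Alpha: 3G 1P; Station Beta: 0G 1P)
3. 2 guards → Station Beta.  (Station Alpha: 1G 1P; Station Beta: 2G 1P)
4. 1 guard ← Station Alpha.  (Station Alpha: 2G 1P; Station Beta: 1G 1P)
5. 1 guard and 1 prisoner → Station Beta.  (Station Alpha: 1G 0P; Station Beta: 2G 2P)
6. 1 prisoner ← Station Alpha.  (Station Alpha: 1G 1P; Station Beta: 2G 1P)
7. 1 guard and 1 prisoner → Station Beta.  (Station Alpha: 0G 0P; Station Beta: 3G 2P)

7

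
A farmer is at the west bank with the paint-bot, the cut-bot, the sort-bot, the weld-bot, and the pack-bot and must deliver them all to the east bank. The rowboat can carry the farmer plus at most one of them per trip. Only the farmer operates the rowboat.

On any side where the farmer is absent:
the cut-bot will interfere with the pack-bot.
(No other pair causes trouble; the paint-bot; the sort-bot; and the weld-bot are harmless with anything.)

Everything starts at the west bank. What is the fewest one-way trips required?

Counting alone: the farmer can take at most 1 across per trip to the east bank, so moving all 5 needs at least 5 loaded trips out, with a return between consecutive ones — at least 9 crossings.
The plan below uses exactly 9 crossings, so it is optimal:
1. Farmer goes to the east bank with the cut-bot.
2. Farmer goes back to the west bank alone.
3. Farmer goes to the east bank with the paint-bot.
4. Farmer goes back to the west bank alone.
5. Farmer goes to the east bank with the sort-bot.
6. Farmer goes back to the west bank alone.
7. Farmer goes to the east bank with the weld-bot.
8. Farmer goes back to the west bank alone.
9. Farmer goes to the east bank with the pack-bot.

9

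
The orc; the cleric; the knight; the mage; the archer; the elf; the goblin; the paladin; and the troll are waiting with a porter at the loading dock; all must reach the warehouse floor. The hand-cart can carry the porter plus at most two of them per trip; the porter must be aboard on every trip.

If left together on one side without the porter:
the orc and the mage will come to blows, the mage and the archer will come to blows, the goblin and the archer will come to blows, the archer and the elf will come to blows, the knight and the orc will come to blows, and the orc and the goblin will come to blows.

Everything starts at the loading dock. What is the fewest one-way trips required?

11

Counting alone: the porter can take at most 2 across per trip to the warehouse floor, so moving all 9 needs at least 5 loaded trips out, with a return between consecutive ones — at least 9 crossings.
The safety rule pushes this higher. Following every safe sequence of crossings, the most of the 9 that can be at the warehouse floor as the hand-cart arrives there on crossing 9 is 8 — never all 9.
So no plan with fewer than 11 crossings exists, and this one achieves 11:
1. Porter goes to the warehouse floor with the archer and the orc.
2. Porter goes back to the loading dock alone.
3. Porter goes to the warehouse floor with the cleric.
4. Porter goes back to the loading dock alone.
5. Porter goes to the warehouse floor with the knight and the mage.
6. Porter goes back to the loading dock with the archer and the orc.
7. Porter goes to the warehouse floor with the elf and the goblin.
8. Porter goes back to the loading dock alone.
9. Porter goes to the warehouse floor with the paladin and the troll.
10. Porter goes back to the loading dock alone.
11. Porter goes to the warehouse floor with the archer and the orc.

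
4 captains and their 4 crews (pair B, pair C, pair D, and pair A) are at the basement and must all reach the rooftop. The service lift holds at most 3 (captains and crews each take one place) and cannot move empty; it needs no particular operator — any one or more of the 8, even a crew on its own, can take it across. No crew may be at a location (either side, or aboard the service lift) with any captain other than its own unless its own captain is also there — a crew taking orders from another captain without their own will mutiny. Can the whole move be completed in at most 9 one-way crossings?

Yes — this plan uses 9 crossings (≤ 9):
1. captain B and crew B cross → the rooftop.
2. captain B crosses ← the basement.
3. captain B, captain C, and crew C cross → the rooftop.
4. captain B and crew B cross ← the basement.
5. captain A, captain B, and captain D cross → the rooftop.
6. crew C crosses ← the basement.
7. crew B and crew C cross → the rooftop.
8. crew B crosses ← the basement.
9. crew A, crew B, and crew D cross → the rooftop.

Yes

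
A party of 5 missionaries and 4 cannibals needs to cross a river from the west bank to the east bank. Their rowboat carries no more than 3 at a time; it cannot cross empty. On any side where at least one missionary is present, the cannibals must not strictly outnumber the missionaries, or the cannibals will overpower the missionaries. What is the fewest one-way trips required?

7

Counting alone: each trip to the east bank takes at most 3 across and each return brings at least 1 back, so after t trips out (and t−1 returns) at most 3t − (t−1) of the 9 are across; that first reaches 9 at t = 4, so at least 7 crossings are needed.
The plan below uses exactly 7 crossings, so it is optimal:
1. 3 cannibals → the east bank.  (the west bank: 5M 1C; the east bank: 0M 3C)
2. 1 cannibal ← the west bank.  (the west bank: 5M 2C; the east bank: 0M 2C)
3. 3 missionaries → the east bank.  (the west bank: 2M 2C; the east bank: 3M 2C)
4. 1 missionary ← the west bank.  (the west bank: 3M 2C; the east bank: 2M 2C)
5. 2 missionaries and 1 cannibal → the east bank.  (the west bank: 1M 1C; the east bank: 4M 3C)
6. 1 missionary ← the west bank.  (the west bank: 2M 1C; the east bank: 3M 3C)
7. 2 missionaries and 1 cannibal → the east bank.  (the west bank: 0M 0C; the east bank: 5M 4C)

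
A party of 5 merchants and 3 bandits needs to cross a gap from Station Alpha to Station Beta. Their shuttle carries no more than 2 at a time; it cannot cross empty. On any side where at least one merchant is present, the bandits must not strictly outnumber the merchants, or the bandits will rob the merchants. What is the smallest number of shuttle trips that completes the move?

13

Counting alone: each trip to Station Beta takes at most 2 across and each return brings at least 1 back, so after t trips out (and t−1 returns) at most 2t − (t−1) of the 8 are across; that first reaches 8 at t = 7, so at least 13 crossings are needed.
The plan below uses exactly 13 crossings, so it is optimal:
1. 2 bandits → Station Beta.  (Station Alpha: 5M 1B; Station Beta: 0M 2B)
2. 1 bandit ← Station Alpha.  (Station Alpha: 5M 2B; Station Beta: 0M 1B)
3. 2 bandits → Station Beta.  (Station Alpha: 5M 0B; Station Beta: 0M 3B)
4. 1 bandit ← Station Alpha.  (Station Alpha: 5M 1B; Station Beta: 0M 2B)
5. 2 merchants → Station Beta.  (Station Alpha: 3M 1B; Station Beta: 2M 2B)
6. 1 bandit ← Station Alpha.  (Station Alpha: 3M 2B; Station Beta: 2M 1B)
7. 1 merchant and 1 bandit → Station Beta.  (Station Alpha: 2M 1B; Station Beta: 3M 2B)
8. 1 bandit ← Station Alpha.  (Station Alpha: 2M 2B; Station Beta: 3M 1B)
9. 2 bandits → Station Beta.  (Station Alpha: 2M 0B; Station Beta: 3M 3B)
10. 1 bandit ← Station Alpha.  (Station Alpha: 2M 1B; Station Beta: 3M 2B)
11. 1 merchant and 1 bandit → Station Beta.  (Station Alpha: 1M 0B; Station Beta: 4M 3B)
12. 1 bandit ← Station Alpha.  (Station Alpha: 1M 1B; Station Beta: 4M 2B)
13. 1 merchant and 1 bandit → Station Beta.  (Station Alpha: 0M 0B; Station Beta: 5M 3B)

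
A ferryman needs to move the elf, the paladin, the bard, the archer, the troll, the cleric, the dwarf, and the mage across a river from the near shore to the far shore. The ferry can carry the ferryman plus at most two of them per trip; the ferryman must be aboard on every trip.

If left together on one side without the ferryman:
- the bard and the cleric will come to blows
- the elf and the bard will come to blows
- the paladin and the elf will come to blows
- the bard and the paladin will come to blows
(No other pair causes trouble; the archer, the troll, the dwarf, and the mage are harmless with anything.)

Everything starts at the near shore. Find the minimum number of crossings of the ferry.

Counting alone: the ferryman can take at most 2 across per trip to the far shore, so moving all 8 needs at least 4 loaded trips out, with a return between consecutive ones — at least 7 crossings.
The safety rule pushes this higher. Following every safe sequence of crossings, the most of the 8 that can be at the far shore as the ferry arrives there on crossings 7, 9, 11 is 5, 6, 7 respectively — never all 8.
So no plan with fewer than 13 crossings exists, and this one achieves 13:
1. Ferryman goes to the far shore with the bard and the elf.  [the near shore: the archer, the cleric, the dwarf, the mage, the paladin, the troll | the far shore: the bard, the elf]
2. Ferryman goes back to the near shore with the elf.  [the near shore: the archer, the cleric, the dwarf, the elf, the mage, the paladin, the troll | the far shore: the bard]
3. Ferryman goes to the far shore with the archer and the elf.  [the near shore: the cleric, the dwarf, the mage, the paladin, the troll | the far shore: the archer, the bard, the elf]
4. Ferryman goes back to the near shore with the elf.  [the near shore: the cleric, the dwarf, the elf, the mage, the paladin, the troll | the far shore: the archer, the bard]
5. Ferryman goes to the far shore with the elf and the troll.  [the near shore: the cleric, the dwarf, the mage, the paladin | the far shore: the archer, the bard, the elf, the troll]
6. Ferryman goes back to the near shore with the elf.  [the near shore: the cleric, the dwarf, the elf, the mage, the paladin | the far shore: the archer, the bard, the troll]
7. Ferryman goes to the far shore with the cleric and the elf.  [the near shore: the dwarf, the mage, the paladin | the far shore: the archer, the bard, the cleric, the elf, the troll]
8. Ferryman goes back to the near shore with the bard.  [the near shore: the bard, the dwarf, the mage, the paladin | the far shore: the archer, the cleric, the elf, the troll]
9. Ferryman goes to the far shore with the dwarf and the paladin.  [the near shore: the bard, the mage | the far shore: the archer, the cleric, the dwarf, the elf, the paladin, the troll]
10. Ferryman goes back to the near shore with the elf.  [the near shore: the bard, the elf, the mage | the far shore: the archer, the cleric, the dwarf, the paladin, the troll]
11. Ferryman goes to the far shore with the elf and the mage.  [the near shore: the bard | the far shore: the archer, the cleric, the dwarf, the elf, the mage, the paladin, the troll]
12. Ferryman goes back to the near shore with the elf.  [the near shore: the bard, the elf | the far shore: the archer, the cleric, the dwarf, the mage, the paladin, the troll]
13. Ferryman goes to the far shore with the bard and the elf.  [the near shore: — | the far shore: the archer, the bard, the cleric, the dwarf, the elf, the mage, the paladin, the troll]

13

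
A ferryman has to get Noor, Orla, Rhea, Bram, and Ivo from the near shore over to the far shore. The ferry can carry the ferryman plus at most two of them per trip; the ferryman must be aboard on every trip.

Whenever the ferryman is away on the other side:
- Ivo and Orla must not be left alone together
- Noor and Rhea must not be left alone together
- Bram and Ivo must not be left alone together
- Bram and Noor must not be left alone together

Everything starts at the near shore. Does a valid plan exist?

Yes

1. Ferryman goes to the far shore with Ivo and Noor.  [the near shore: Bram, Orla, Rhea | the far shore: Ivo, Noor]
2. Ferryman goes back to the near shore alone.  [the near shore: Bram, Orla, Rhea | the far shore: Ivo, Noor]
3. Ferryman goes to the far shore with Orla.  [the near shore: Bram, Rhea | the far shore: Ivo, Noor, Orla]
4. Ferryman goes back to the near shore with Ivo.  [the near shore: Bram, Ivo, Rhea | the far shore: Noor, Orla]
5. Ferryman goes to the far shore with Bram and Rhea.  [the near shore: Ivo | the far shore: Bram, Noor, Orla, Rhea]
6. Ferryman goes back to the near shore with Noor.  [the near shore: Ivo, Noor | the far shore: Bram, Orla, Rhea]
7. Ferryman goes to the far shore with Ivo and Noor.  [the near shore: — | the far shore: Bram, Ivo, Noor, Orla, Rhea]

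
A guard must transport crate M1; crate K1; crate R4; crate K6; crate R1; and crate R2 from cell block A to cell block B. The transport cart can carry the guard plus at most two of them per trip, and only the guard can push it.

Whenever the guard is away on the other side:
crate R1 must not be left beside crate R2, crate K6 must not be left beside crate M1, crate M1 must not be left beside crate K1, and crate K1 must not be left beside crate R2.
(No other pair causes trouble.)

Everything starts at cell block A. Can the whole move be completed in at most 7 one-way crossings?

Yes

Yes — this plan uses 7 crossings (≤ 7):
1. Guard goes to cell block B with crate M1 and crate R2.  [cell block A: crate K1, crate K6, crate R1, crate R4 | cell block B: crate M1, crate R2]
2. Guard goes back to cell block A alone.  [cell block A: crate K1, crate K6, crate R1, crate R4 | cell block B: crate M1, crate R2]
3. Guard goes to cell block B with crate K1 and crate R4.  [cell block A: crate K6, crate R1 | cell block B: crate K1, crate M1, crate R2, crate R4]
4. Guard goes back to cell block A with crate M1 and crate R2.  [cell block A: crate K6, crate M1, crate R1, crate R2 | cell block B: crate K1, crate R4]
5. Guard goes to cell block B with crate K6 and crate R1.  [cell block A: crate M1, crate R2 | cell block B: crate K1, crate K6, crate R1, crate R4]
6. Guard goes back to cell block A alone.  [cell block A: crate M1, crate R2 | cell block B: crate K1, crate K6, crate R1, crate R4]
7. Guard goes to cell block B with crate M1 and crate R2.  [cell block A: — | cell block B: crate K1, crate K6, crate M1, crate R1, crate R2, crate R4]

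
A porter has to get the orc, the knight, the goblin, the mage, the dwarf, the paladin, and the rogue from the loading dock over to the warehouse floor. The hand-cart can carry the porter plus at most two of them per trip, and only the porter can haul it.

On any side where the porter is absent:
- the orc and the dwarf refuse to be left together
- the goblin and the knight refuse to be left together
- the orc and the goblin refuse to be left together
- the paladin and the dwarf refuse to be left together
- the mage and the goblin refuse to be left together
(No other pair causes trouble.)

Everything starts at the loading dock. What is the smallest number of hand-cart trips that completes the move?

9

Counting alone: the porter can take at most 2 across per trip to the warehouse floor, so moving all 7 needs at least 4 loaded trips out, with a return between consecutive ones — at least 7 crossings.
The safety rule pushes this higher. Following every safe sequence of crossings, the most of the 7 that can be at the warehouse floor as the hand-cart arrives there on crossing 7 is 6 — never all 7.
So no plan with fewer than 9 crossings exists, and this one achieves 9:
1. Porter goes to the warehouse floor with the dwarf and the goblin.  [the loading dock: the knight, the mage, the orc, the paladin, the rogue | the warehouse floor: the dwarf, the goblin]
2. Porter goes back to the loading dock alone.  [the loading dock: the knight, the mage, the orc, the paladin, the rogue | the warehouse floor: the dwarf, the goblin]
3. Porter goes to the warehouse floor with the knight.  [the loading dock: the mage, the orc, the paladin, the rogue | the warehouse floor: the dwarf, the goblin, the knight]
4. Porter goes back to the loading dock with the goblin.  [the loading dock: the goblin, the mage, the orc, the paladin, the rogue | the warehouse floor: the dwarf, the knight]
5. Porter goes to the warehouse floor with the mage and the orc.  [the loading dock: the goblin, the paladin, the rogue | the warehouse floor: the dwarf, the knight, the mage, the orc]
6. Porter goes back to the loading dock with the dwarf.  [the loading dock: the dwarf, the goblin, the paladin, the rogue | the warehouse floor: the knight, the mage, the orc]
7. Porter goes to the warehouse floor with the paladin and the rogue.  [the loading dock: the dwarf, the goblin | the warehouse floor: the knight, the mage, the orc, the paladin, the rogue]
8. Porter goes back to the loading dock alone.  [the loading dock: the dwarf, the goblin | the warehouse floor: the knight, the mage, the orc, the paladin, the rogue]
9. Porter goes to the warehouse floor with the dwarf and the goblin.  [the loading dock: — | the warehouse floor: the dwarf, the goblin, the knight, the mage, the orc, the paladin, the rogue]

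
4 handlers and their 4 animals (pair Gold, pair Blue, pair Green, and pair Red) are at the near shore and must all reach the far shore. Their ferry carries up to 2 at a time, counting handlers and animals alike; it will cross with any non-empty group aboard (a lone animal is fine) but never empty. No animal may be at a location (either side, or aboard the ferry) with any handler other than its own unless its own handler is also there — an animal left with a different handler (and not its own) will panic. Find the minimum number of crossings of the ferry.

Following every safe sequence of crossings from the start, the most of the 8 that can be at the far shore as the ferry arrives there on crossings 1, 3, 5 is 2, 3, 4 respectively; the best ever achieved is 4 of 8.
From crossing 7 on, no configuration arises that was not already reachable earlier: only 44 distinct safe configurations (who is on which side, and where the ferry is) can ever be reached, none of them has everyone across, and every continuation just revisits them. So no valid plan exists.

impossible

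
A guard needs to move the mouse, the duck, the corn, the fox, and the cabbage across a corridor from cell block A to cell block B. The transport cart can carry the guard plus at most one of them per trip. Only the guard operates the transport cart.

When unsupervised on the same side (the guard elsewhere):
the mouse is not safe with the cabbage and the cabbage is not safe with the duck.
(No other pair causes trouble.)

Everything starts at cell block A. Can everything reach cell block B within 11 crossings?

Yes — this plan uses 11 crossings (≤ 11):
1. Guard goes to cell block B with the cabbage.
2. Guard goes back to cell block A alone.
3. Guard goes to cell block B with the mouse.
4. Guard goes back to cell block A with the cabbage.
5. Guard goes to cell block B with the duck.
6. Guard goes back to cell block A alone.
7. Guard goes to cell block B with the corn.
8. Guard goes back to cell block A alone.
9. Guard goes to cell block B with the fox.
10. Guard goes back to cell block A alone.
11. Guard goes to cell block B with the cabbage.

Yes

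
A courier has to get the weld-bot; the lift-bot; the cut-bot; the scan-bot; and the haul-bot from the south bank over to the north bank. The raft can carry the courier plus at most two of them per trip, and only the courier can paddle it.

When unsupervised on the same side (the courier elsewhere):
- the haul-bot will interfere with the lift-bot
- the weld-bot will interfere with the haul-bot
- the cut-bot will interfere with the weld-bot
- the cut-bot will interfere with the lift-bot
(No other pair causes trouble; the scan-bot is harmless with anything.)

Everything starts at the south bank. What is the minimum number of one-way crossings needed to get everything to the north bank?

Counting alone: the courier can take at most 2 across per trip to the north bank, so moving all 5 needs at least 3 loaded trips out, with a return between consecutive ones — at least 5 crossings.
The plan below uses exactly 5 crossings, so it is optimal:
1. Courier goes to the north bank with the lift-bot and the weld-bot.
2. Courier goes back to the south bank alone.
3. Courier goes to the north bank with the scan-bot.
4. Courier goes back to the south bank alone.
5. Courier goes to the north bank with the cut-bot and the haul-bot.

5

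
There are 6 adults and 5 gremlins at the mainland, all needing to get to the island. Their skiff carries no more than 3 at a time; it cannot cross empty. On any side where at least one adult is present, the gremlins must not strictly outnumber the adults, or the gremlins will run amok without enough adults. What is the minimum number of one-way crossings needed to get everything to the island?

9

Counting alone: each trip to the island takes at most 3 across and each return brings at least 1 back, so after t trips out (and t−1 returns) at most 3t − (t−1) of the 11 are across; that first reaches 11 at t = 5, so at least 9 crossings are needed.
The plan below uses exactly 9 crossings, so it is optimal:
1. 3 gremlins → the island.  (the mainland: 6A 2G; the island: 0A 3G)
2. 1 gremlin ← the mainland.  (the mainland: 6A 3G; the island: 0A 2G)
3. 3 adults → the island.  (the mainland: 3A 3G; the island: 3A 2G)
4. 1 adult ← the mainland.  (the mainland: 4A 3G; the island: 2A 2G)
5. 2 adults and 1 gremlin → the island.  (the mainland: 2A 2G; the island: 4A 3G)
6. 1 adult ← the mainland.  (the mainland: 3A 2G; the island: 3A 3G)
7. 2 adults and 1 gremlin → the island.  (the mainland: 1A 1G; the island: 5A 4G)
8. 1 adult ← the mainland.  (the mainland: 2A 1G; the island: 4A 4G)
9. 2 adults and 1 gremlin → the island.  (the mainland: 0A 0G; the island: 6A 5G)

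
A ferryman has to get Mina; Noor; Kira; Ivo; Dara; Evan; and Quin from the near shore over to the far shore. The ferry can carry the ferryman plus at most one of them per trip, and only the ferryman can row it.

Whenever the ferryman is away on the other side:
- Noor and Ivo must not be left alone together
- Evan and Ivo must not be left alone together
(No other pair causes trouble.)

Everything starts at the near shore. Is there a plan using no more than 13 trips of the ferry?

Counting alone: the ferryman can take at most 1 across per trip to the far shore, so moving all 7 needs at least 7 loaded trips out, with a return between consecutive ones — at least 13 crossings.
The safety rule pushes this higher. Following every safe sequence of crossings, the most of the 7 that can be at the far shore as the ferry arrives there on crossing 13 is 6 — never all 7.
So the move cannot be finished within 13 crossings. (The shortest complete plan takes 15:)
1. Ferryman goes to the far shore with Ivo.
2. Ferryman goes back to the near shore alone.
3. Ferryman goes to the far shore with Mina.
4. Ferryman goes back to the near shore alone.
5. Ferryman goes to the far shore with Noor.
6. Ferryman goes back to the near shore with Ivo.
7. Ferryman goes to the far shore with Evan.
8. Ferryman goes back to the near shore alone.
9. Ferryman goes to the far shore with Kira.
10. Ferryman goes back to the near shore alone.
11. Ferryman goes to the far shore with Dara.
12. Ferryman goes back to the near shore alone.
13. Ferryman goes to the far shore with Quin.
14. Ferryman goes back to the near shore alone.
15. Ferryman goes to the far shore with Ivo.

No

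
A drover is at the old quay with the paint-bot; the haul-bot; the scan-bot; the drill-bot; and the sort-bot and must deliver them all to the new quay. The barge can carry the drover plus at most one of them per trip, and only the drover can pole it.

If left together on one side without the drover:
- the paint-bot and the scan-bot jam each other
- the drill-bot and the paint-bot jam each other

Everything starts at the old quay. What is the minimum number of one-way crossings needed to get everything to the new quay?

11

Counting alone: the drover can take at most 1 across per trip to the new quay, so moving all 5 needs at least 5 loaded trips out, with a return between consecutive ones — at least 9 crossings.
The safety rule pushes this higher. Following every safe sequence of crossings, the most of the 5 that can be at the new quay as the barge arrives there on crossing 9 is 4 — never all 5.
So no plan with fewer than 11 crossings exists, and this one achieves 11:
1. Drover goes to the new quay with the paint-bot.
2. Drover goes back to the old quay alone.
3. Drover goes to the new quay with the haul-bot.
4. Drover goes back to the old quay alone.
5. Drover goes to the new quay with the scan-bot.
6. Drover goes back to the old quay with the paint-bot.
7. Drover goes to the new quay with the drill-bot.
8. Drover goes back to the old quay alone.
9. Drover goes to the new quay with the sort-bot.
10. Drover goes back to the old quay alone.
11. Drover goes to the new quay with the paint-bot.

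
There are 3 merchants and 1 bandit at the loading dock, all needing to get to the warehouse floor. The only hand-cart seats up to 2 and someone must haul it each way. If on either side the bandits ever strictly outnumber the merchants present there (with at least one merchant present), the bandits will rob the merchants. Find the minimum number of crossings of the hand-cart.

Counting alone: each trip to the warehouse floor takes at most 2 across and each return brings at least 1 back, so after t trips out (and t−1 returns) at most 2t − (t−1) of the 4 are across; that first reaches 4 at t = 3, so at least 5 crossings are needed.
The plan below uses exactly 5 crossings, so it is optimal:
1. 1 merchant and 1 bandit → the warehouse floor.  (the loading dock: 2M 0B; the warehouse floor: 1M 1B)
2. 1 bandit ← the loading dock.  (the loading dock: 2M 1B; the warehouse floor: 1M 0B)
3. 1 merchant and 1 bandit → the warehouse floor.  (the loading dock: 1M 0B; the warehouse floor: 2M 1B)
4. 1 bandit ← the loading dock.  (the loading dock: 1M 1B; the warehouse floor: 2M 0B)
5. 1 merchant and 1 bandit → the warehouse floor.  (the loading dock: 0M 0B; the warehouse floor: 3M 1B)

5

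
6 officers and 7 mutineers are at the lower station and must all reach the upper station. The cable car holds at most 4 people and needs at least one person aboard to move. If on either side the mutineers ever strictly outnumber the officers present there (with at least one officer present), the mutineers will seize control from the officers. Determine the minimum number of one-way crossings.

impossible

The mutineers already outnumber the officers at the lower station before anyone moves, so the starting position itself is disallowed.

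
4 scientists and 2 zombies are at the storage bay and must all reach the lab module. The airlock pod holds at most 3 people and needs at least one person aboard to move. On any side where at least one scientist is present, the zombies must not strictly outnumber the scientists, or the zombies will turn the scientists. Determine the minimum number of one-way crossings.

Counting alone: each trip to the lab module takes at most 3 across and each return brings at least 1 back, so after t trips out (and t−1 returns) at most 3t − (t−1) of the 6 are across; that first reaches 6 at t = 3, so at least 5 crossings are needed.
The plan below uses exactly 5 crossings, so it is optimal:
1. 2 zombies → the lab module.  (the storage bay: 4S 0Z; the lab module: 0S 2Z)
2. 1 zombie ← the storage bay.  (the storage bay: 4S 1Z; the lab module: 0S 1Z)
3. 2 scientists and 1 zombie → the lab module.  (the storage bay: 2S 0Z; the lab module: 2S 2Z)
4. 1 zombie ← the storage bay.  (the storage bay: 2S 1Z; the lab module: 2S 1Z)
5. 2 scientists and 1 zombie → the lab module.  (the storage bay: 0S 0Z; the lab module: 4S 2Z)

5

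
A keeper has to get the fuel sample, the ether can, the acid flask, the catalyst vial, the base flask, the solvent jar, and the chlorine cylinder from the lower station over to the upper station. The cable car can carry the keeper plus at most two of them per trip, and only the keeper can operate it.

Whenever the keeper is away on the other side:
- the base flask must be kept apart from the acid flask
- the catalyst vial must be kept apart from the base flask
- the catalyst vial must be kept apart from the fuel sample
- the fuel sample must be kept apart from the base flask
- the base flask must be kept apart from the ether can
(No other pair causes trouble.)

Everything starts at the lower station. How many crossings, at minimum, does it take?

11

Counting alone: the keeper can take at most 2 across per trip to the upper station, so moving all 7 needs at least 4 loaded trips out, with a return between consecutive ones — at least 7 crossings.
The safety rule pushes this higher. Following every safe sequence of crossings, the most of the 7 that can be at the upper station as the cable car arrives there on crossings 7, 9 is 5, 6 respectively — never all 7.
So no plan with fewer than 11 crossings exists, and this one achieves 11:
1. Keeper goes to the upper station with the base flask and the fuel sample.  [the lower station: the acid flask, the catalyst vial, the chlorine cylinder, the ether can, the solvent jar | the upper station: the base flask, the fuel sample]
2. Keeper goes back to the lower station with the fuel sample.  [the lower station: the acid flask, the catalyst vial, the chlorine cylinder, the ether can, the fuel sample, the solvent jar | the upper station: the base flask]
3. Keeper goes to the upper station with the ether can and the fuel sample.  [the lower station: the acid flask, the catalyst vial, the chlorine cylinder, the solvent jar | the upper station: the base flask, the ether can, the fuel sample]
4. Keeper goes back to the lower station with the base flask.  [the lower station: the acid flask, the base flask, the catalyst vial, the chlorine cylinder, the solvent jar | the upper station: the ether can, the fuel sample]
5. Keeper goes to the upper station with the acid flask and the catalyst vial.  [the lower station: the base flask, the chlorine cylinder, the solvent jar | the upper station: the acid flask, the catalyst vial, the ether can, the fuel sample]
6. Keeper goes back to the lower station with the fuel sample.  [the lower station: the base flask, the chlorine cylinder, the fuel sample, the solvent jar | the upper station: the acid flask, the catalyst vial, the ether can]
7. Keeper goes to the upper station with the fuel sample and the solvent jar.  [the lower station: the base flask, the chlorine cylinder | the upper station: the acid flask, the catalyst vial, the ether can, the fuel sample, the solvent jar]
8. Keeper goes back to the lower station with the fuel sample.  [the lower station: the base flask, the chlorine cylinder, the fuel sample | the upper station: the acid flask, the catalyst vial, the ether can, the solvent jar]
9. Keeper goes to the upper station with the chlorine cylinder and the fuel sample.  [the lower station: the base flask | the upper station: the acid flask, the catalyst vial, the chlorine cylinder, the ether can, the fuel sample, the solvent jar]
10. Keeper goes back to the lower station with the fuel sample.  [the lower station: the base flask, the fuel sample | the upper station: the acid flask, the catalyst vial, the chlorine cylinder, the ether can, the solvent jar]
11. Keeper goes to the upper station with the base flask and the fuel sample.  [the lower station: — | the upper station: the acid flask, the base flask, the catalyst vial, the chlorine cylinder, the ether can, the fuel sample, the solvent jar]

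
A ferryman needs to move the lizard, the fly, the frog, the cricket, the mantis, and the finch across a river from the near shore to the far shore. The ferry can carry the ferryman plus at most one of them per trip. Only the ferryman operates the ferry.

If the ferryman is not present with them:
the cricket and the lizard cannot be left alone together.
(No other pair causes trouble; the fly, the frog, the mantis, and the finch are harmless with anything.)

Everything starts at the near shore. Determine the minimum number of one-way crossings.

Counting alone: the ferryman can take at most 1 across per trip to the far shore, so moving all 6 needs at least 6 loaded trips out, with a return between consecutive ones — at least 11 crossings.
The plan below uses exactly 11 crossings, so it is optimal:
1. Ferryman goes to the far shore with the lizard.  [the near shore: the cricket, the finch, the fly, the frog, the mantis | the far shore: the lizard]
2. Ferryman goes back to the near shore alone.  [the near shore: the cricket, the finch, the fly, the frog, the mantis | the far shore: the lizard]
3. Ferryman goes to the far shore with the fly.  [the near shore: the cricket, the finch, the frog, the mantis | the far shore: the fly, the lizard]
4. Ferryman goes back to the near shore alone.  [the near shore: the cricket, the finch, the frog, the mantis | the far shore: the fly, the lizard]
5. Ferryman goes to the far shore with the frog.  [the near shore: the cricket, the finch, the mantis | the far shore: the fly, the frog, the lizard]
6. Ferryman goes back to the near shore alone.  [the near shore: the cricket, the finch, the mantis | the far shore: the fly, the frog, the lizard]
7. Ferryman goes to the far shore with the mantis.  [the near shore: the cricket, the finch | the far shore: the fly, the frog, the lizard, the mantis]
8. Ferryman goes back to the near shore alone.  [the near shore: the cricket, the finch | the far shore: the fly, the frog, the lizard, the mantis]
9. Ferryman goes to the far shore with the finch.  [the near shore: the cricket | the far shore: the finch, the fly, the frog, the lizard, the mantis]
10. Ferryman goes back to the near shore alone.  [the near shore: the cricket | the far shore: the finch, the fly, the frog, the lizard, the mantis]
11. Ferryman goes to the far shore with the cricket.  [the near shore: — | the far shore: the cricket, the finch, the fly, the frog, the lizard, the mantis]

11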